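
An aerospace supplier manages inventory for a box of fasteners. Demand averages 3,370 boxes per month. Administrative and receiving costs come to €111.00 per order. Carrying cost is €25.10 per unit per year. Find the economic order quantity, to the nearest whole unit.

Annual demand D = 3,370 × 12 = 40,440.
EOQ = √(2DS / H) = √(2 × 40,440 × 111 / 25.1).
= √(8,977,680 / 25.1) = √357,676.494 ≈ 598.061.

Q* ≈ 598 boxes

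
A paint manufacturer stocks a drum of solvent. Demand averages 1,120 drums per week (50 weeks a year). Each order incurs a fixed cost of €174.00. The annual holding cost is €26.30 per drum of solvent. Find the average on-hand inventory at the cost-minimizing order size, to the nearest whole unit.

Annual demand D = 1,120 × 50 = 56,000.
The optimal lot size = √(2DS/H) = √(2 × 56,000 × 174 / 26.3) ≈ 860.81.
Average inventory = Q*/2 ≈ 860.81 / 2 = 430.403.

Average inventory ≈ 430 drums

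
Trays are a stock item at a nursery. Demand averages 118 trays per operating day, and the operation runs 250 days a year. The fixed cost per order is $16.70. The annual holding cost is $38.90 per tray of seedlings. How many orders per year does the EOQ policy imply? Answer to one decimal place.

Annual demand D = 118 × 250 = 29,500.
EOQ = √(2DS/H) = √(2 × 29,500 × 16.7 / 38.9) ≈ 159.15.
Orders per year = D / Q* = 29,500 / 159.15 ≈ 185.359.

N ≈ 185.4 orders per year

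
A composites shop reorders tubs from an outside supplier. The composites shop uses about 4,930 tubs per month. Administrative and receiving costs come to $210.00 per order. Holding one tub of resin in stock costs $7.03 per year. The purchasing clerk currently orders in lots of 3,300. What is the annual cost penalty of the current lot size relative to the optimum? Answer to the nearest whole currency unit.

Extra cost ≈ $2,148 per year

Annual demand D = 4,930 × 12 = 59,160.
EOQ = √(2DS/H) = √(2 × 59,160 × 210 / 7.03) ≈ 1880.01.
Cost at Q* = (D/Q*)S + (Q*/2)H = √(2DSH) ≈ $13,216.50.
Cost at Q = 3,300: (59,160/3,300)×210 + (3,300/2)×7.03 = $3,764.73 + $11,599.50 = $15,364.23.
Excess = $15,364.23 − $13,216.50 = $2,147.73.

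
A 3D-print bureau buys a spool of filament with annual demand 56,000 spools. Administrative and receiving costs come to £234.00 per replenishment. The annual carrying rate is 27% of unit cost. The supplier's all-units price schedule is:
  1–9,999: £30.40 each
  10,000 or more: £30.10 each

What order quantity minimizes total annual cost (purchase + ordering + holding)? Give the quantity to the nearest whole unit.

Q* ≈ 1,787 spools

Holding cost per unit per year at price C is H = 0.27·C.
Evaluate total cost at each tier's feasible EOQ or, if the EOQ is below the tier, at the tier's minimum quantity.
EOQ at £30.40 = 1786.9 (feasible in tier 1): TC = 56,000×£30.40 + (56,000/1786.9)×234 + (1786.9/2)×0.27×£30.40 = £1,717,066.81.
EOQ at £30.10 = 1795.8 < 10000, so use break Q=10000: TC = 56,000×£30.10 + (56,000/10000.0)×234 + (10000.0/2)×0.27×£30.10 = £1,727,545.40.
Lowest total cost is £1,717,066.81 at Q = 1786.9.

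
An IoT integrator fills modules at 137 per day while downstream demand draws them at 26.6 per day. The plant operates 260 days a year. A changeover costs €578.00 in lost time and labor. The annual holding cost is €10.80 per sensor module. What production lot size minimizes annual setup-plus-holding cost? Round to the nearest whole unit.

Annual demand D = 26.6 × 260 = 6,916.
Production build-up factor (1 − d/p) = 1 − 26.6/137 = 0.8058.
Q* = √(2DS / (H(1 − d/p))) = √(2 × 6,916 × 578 / (10.8 × 0.8058)).
= √(7,994,896 / 8.7031) ≈ 958.452.

Q* ≈ 958 modules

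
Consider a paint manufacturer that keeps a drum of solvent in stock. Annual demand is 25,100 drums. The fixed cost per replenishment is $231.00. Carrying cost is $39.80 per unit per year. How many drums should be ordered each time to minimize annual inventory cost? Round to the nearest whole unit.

Q* ≈ 540 drums

EOQ = √(2DS / H) = √(2 × 25,100 × 231 / 39.8).
= √(11,596,200 / 39.8) = √291,361.809 ≈ 539.779.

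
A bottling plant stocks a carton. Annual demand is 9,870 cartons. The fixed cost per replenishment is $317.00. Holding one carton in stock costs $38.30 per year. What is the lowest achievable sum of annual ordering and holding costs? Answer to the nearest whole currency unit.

TC* ≈ $15,481

EOQ = √(2DS/H) = √(2 × 9,870 × 317 / 38.3) ≈ 404.21.
At the optimum the two cost components are equal, so total cost = 2·(Q*/2)H = Q*·H.
Minimum total = √(2DSH) = √(2 × 9,870 × 317 × 38.3) ≈ 15481.128.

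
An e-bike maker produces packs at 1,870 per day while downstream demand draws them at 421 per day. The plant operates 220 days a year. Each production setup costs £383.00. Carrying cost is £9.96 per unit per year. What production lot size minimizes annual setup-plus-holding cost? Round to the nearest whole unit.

Q* ≈ 3,032 packs

Annual demand D = 421 × 220 = 92,620.
Production build-up factor (1 − d/p) = 1 − 421/1,870 = 0.7749.
Q* = √(2DS / (H(1 − d/p))) = √(2 × 92,620 × 383 / (9.96 × 0.7749)).
= √(70,946,920 / 7.7177) ≈ 3031.962.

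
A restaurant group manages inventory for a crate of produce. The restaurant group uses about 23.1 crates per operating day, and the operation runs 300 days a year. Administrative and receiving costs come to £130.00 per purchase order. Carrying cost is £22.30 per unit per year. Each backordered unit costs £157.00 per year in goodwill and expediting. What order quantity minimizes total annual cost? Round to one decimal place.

Annual demand D = 23.1 × 300 = 6,930.
With planned backorders, Q* = √(2DS/H) · √((H+B)/B).
√(2DS/H) = √(2 × 6,930 × 130 / 22.3) = 284.250.
√((H+B)/B) = √((22.3+157)/157) = 1.0687.
Q* ≈ 303.767.

Q* ≈ 303.8 crates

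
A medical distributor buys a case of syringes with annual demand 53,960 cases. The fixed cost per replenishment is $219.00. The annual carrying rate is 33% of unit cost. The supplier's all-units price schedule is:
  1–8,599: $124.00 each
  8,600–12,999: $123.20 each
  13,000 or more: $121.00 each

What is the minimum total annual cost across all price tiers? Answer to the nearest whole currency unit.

TC* ≈ $6,722,139

Holding cost per unit per year at price C is H = 0.33·C.
Evaluate total cost at each tier's feasible EOQ or, if the EOQ is below the tier, at the tier's minimum quantity.
EOQ at $124.00 = 760.0 (feasible in tier 1): TC = 53,960×$124.00 + (53,960/760.0)×219 + (760.0/2)×0.33×$124.00 = $6,722,138.60.
EOQ at $123.20 = 762.4 < 8600, so use break Q=8600: TC = 53,960×$123.20 + (53,960/8600.0)×219 + (8600.0/2)×0.33×$123.20 = $6,824,066.90.
EOQ at $121.00 = 769.3 < 13000, so use break Q=13000: TC = 53,960×$121.00 + (53,960/13000.0)×219 + (13000.0/2)×0.33×$121.00 = $6,789,614.02.
Lowest total cost among the candidates is at Q = 760.0.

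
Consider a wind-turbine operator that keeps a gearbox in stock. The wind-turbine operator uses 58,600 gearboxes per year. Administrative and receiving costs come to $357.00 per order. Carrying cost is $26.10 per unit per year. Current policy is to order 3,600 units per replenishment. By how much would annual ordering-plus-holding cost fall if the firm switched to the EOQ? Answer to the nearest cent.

EOQ = √(2DS/H) = √(2 × 58,600 × 357 / 26.1) ≈ 1266.13.
Cost at Q* = (D/Q*)S + (Q*/2)H = √(2DSH) ≈ $33,045.94.
Cost at Q = 3,600: (58,600/3,600)×357 + (3,600/2)×26.1 = $5,811.17 + $46,980.00 = $52,791.17.
Excess = $52,791.17 − $33,045.94 = $19,745.22.

Extra cost ≈ $19,745.22 per year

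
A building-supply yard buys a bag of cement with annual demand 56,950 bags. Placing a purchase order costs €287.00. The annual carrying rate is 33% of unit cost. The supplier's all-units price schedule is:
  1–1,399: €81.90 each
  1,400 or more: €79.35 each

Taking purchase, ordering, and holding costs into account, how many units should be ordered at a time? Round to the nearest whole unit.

Q* ≈ 1,400 bags

Holding cost per unit per year at price C is H = 0.33·C.
Evaluate total cost at each tier's feasible EOQ or, if the EOQ is below the tier, at the tier's minimum quantity.
EOQ at €81.90 = 1099.8 (feasible in tier 1): TC = 56,950×€81.90 + (56,950/1099.8)×287 + (1099.8/2)×0.33×€81.90 = €4,693,928.62.
EOQ at €79.35 = 1117.3 < 1400, so use break Q=1400: TC = 56,950×€79.35 + (56,950/1400.0)×287 + (1400.0/2)×0.33×€79.35 = €4,548,987.10.
Lowest total cost is €4,548,987.10 at Q = 1400.0.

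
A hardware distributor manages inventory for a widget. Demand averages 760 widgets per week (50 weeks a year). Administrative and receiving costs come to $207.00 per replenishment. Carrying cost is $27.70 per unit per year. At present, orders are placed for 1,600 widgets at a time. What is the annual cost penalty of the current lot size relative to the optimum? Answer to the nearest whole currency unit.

Annual demand D = 760 × 50 = 38,000.
EOQ = √(2DS/H) = √(2 × 38,000 × 207 / 27.7) ≈ 753.62.
Cost at Q* = (D/Q*)S + (Q*/2)H = √(2DSH) ≈ $20,875.26.
Cost at Q = 1,600: (38,000/1,600)×207 + (1,600/2)×27.7 = $4,916.25 + $22,160.00 = $27,076.25.
Excess = $27,076.25 − $20,875.26 = $6,200.99.

Extra cost ≈ $6,201 per year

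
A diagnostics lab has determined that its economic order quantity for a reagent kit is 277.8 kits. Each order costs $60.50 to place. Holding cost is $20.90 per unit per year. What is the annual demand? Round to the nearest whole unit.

Invert the EOQ relation Q*² = 2DS/H.
From Q* = √(2DS/H): D = Q*²H / (2S) = 277.8² × 20.9 / (2 × 60.5) = 13329.854.

D ≈ 13,330 kits per year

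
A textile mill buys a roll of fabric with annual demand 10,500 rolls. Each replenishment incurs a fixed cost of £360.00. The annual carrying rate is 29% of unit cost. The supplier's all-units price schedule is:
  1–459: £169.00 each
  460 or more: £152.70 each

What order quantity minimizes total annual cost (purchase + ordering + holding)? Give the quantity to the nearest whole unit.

Q* ≈ 460 rolls

Holding cost per unit per year at price C is H = 0.29·C.
Candidates are each tier's EOQ (if it falls in that tier) and each price-break quantity.
EOQ at £169.00 = 392.8 (feasible in tier 1): TC = 10,500×£169.00 + (10,500/392.8)×360 + (392.8/2)×0.29×£169.00 = £1,793,748.78.
EOQ at £152.70 = 413.2 < 460, so use break Q=460: TC = 10,500×£152.70 + (10,500/460.0)×360 + (460.0/2)×0.29×£152.70 = £1,621,752.48.
Lowest total cost is £1,621,752.48 at Q = 460.0.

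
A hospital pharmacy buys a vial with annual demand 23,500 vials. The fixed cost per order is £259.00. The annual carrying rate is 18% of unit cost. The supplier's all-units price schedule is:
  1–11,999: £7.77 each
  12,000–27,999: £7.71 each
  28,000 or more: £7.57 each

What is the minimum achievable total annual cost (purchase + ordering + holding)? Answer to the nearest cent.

Holding cost per unit per year at price C is H = 0.18·C.
Candidates are each tier's EOQ (if it falls in that tier) and each price-break quantity.
EOQ at £7.77 = 2950.2 (feasible in tier 1): TC = 23,500×£7.77 + (23,500/2950.2)×259 + (2950.2/2)×0.18×£7.77 = £186,721.16.
EOQ at £7.71 = 2961.7 < 12000, so use break Q=12000: TC = 23,500×£7.71 + (23,500/12000.0)×259 + (12000.0/2)×0.18×£7.71 = £190,019.01.
EOQ at £7.57 = 2988.9 < 28000, so use break Q=28000: TC = 23,500×£7.57 + (23,500/28000.0)×259 + (28000.0/2)×0.18×£7.57 = £197,188.77.
Lowest total cost among the candidates is at Q = 2950.2.

TC* ≈ £186,721.16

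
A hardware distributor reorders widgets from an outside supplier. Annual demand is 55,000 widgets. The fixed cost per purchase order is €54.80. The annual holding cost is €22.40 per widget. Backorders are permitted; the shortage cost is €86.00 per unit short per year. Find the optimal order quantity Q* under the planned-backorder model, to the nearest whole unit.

With planned backorders, Q* = √(2DS/H) · √((H+B)/B).
√(2DS/H) = √(2 × 55,000 × 54.8 / 22.4) = 518.755.
√((H+B)/B) = √((22.4+86)/86) = 1.1227.
Q* ≈ 582.409.

Q* ≈ 582 widgets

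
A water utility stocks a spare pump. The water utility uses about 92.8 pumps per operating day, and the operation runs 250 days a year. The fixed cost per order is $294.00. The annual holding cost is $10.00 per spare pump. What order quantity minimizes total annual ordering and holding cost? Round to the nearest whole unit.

Annual demand D = 92.8 × 250 = 23,200.
EOQ = √(2DS / H) = √(2 × 23,200 × 294 / 10).
= √(13,641,600 / 10) = √1,364,160 ≈ 1167.973.

Q* ≈ 1,168 pumps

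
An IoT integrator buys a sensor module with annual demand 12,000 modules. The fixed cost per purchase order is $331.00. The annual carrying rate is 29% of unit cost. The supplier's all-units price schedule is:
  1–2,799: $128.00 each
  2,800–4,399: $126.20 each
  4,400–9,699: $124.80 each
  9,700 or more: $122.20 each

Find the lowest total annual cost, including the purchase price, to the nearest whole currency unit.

Holding cost per unit per year at price C is H = 0.29·C.
For each price level, check whether its EOQ is feasible; otherwise the best quantity at that price is the breakpoint.
EOQ at $128.00 = 462.6 (feasible in tier 1): TC = 12,000×$128.00 + (12,000/462.6)×331 + (462.6/2)×0.29×$128.00 = $1,553,172.11.
EOQ at $126.20 = 465.9 < 2800, so use break Q=2800: TC = 12,000×$126.20 + (12,000/2800.0)×331 + (2800.0/2)×0.29×$126.20 = $1,567,055.77.
EOQ at $124.80 = 468.5 < 4400, so use break Q=4400: TC = 12,000×$124.80 + (12,000/4400.0)×331 + (4400.0/2)×0.29×$124.80 = $1,578,125.13.
EOQ at $122.20 = 473.5 < 9700, so use break Q=9700: TC = 12,000×$122.20 + (12,000/9700.0)×331 + (9700.0/2)×0.29×$122.20 = $1,638,683.78.
Lowest total cost among the candidates is at Q = 462.6.

TC* ≈ $1,553,172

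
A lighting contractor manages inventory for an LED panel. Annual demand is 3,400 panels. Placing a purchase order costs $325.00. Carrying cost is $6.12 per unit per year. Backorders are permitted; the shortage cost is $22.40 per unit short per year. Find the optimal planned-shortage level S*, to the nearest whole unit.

S* ≈ 146 panels

With planned backorders, Q* = √(2DS/H) · √((H+B)/B).
√(2DS/H) = √(2 × 3,400 × 325 / 6.12) = 600.925.
√((H+B)/B) = √((6.12+22.4)/22.4) = 1.1284.
Q* ≈ 678.065.
S* = Q* · H/(H+B) = 678.065 × 6.12/28.52 ≈ 145.503.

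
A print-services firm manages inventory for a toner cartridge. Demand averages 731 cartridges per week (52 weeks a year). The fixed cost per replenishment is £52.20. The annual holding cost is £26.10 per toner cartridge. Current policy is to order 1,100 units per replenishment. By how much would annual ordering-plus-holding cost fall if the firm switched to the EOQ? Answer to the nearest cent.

Annual demand D = 731 × 52 = 38,012.
EOQ = √(2DS/H) = √(2 × 38,012 × 52.2 / 26.1) ≈ 389.93.
Cost at Q* = (D/Q*)S + (Q*/2)H = √(2DSH) ≈ £10,177.26.
Cost at Q = 1,100: (38,012/1,100)×52.2 + (1,100/2)×26.1 = £1,803.84 + £14,355.00 = £16,158.84.
Excess = £16,158.84 − £10,177.26 = £5,981.58.

Extra cost ≈ £5,981.58 per year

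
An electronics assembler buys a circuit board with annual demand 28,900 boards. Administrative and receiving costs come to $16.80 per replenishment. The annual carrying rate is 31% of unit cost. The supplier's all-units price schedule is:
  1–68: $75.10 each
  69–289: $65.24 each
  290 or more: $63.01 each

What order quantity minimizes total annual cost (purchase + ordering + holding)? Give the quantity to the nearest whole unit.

Q* ≈ 290 boards

Holding cost per unit per year at price C is H = 0.31·C.
For each price level, check whether its EOQ is feasible; otherwise the best quantity at that price is the breakpoint.
Tier 1 ($75.10): EOQ = 204.2 exceeds tier's upper bound 68, so this tier is dominated.
EOQ at $65.24 = 219.1 (feasible in tier 2): TC = 28,900×$65.24 + (28,900/219.1)×16.8 + (219.1/2)×0.31×$65.24 = $1,889,867.56.
EOQ at $63.01 = 223.0 < 290, so use break Q=290: TC = 28,900×$63.01 + (28,900/290.0)×16.8 + (290.0/2)×0.31×$63.01 = $1,825,495.51.
Lowest total cost is $1,825,495.51 at Q = 290.0.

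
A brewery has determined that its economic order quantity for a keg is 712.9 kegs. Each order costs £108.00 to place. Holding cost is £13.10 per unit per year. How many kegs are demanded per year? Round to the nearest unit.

Invert the EOQ relation Q*² = 2DS/H.
From Q* = √(2DS/H): D = Q*²H / (2S) = 712.9² × 13.1 / (2 × 108) = 30822.991.

D ≈ 30,823 kegs per year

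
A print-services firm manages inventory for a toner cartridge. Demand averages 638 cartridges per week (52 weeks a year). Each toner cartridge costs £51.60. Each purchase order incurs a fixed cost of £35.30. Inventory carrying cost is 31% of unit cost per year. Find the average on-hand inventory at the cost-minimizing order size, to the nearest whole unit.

Annual demand D = 638 × 52 = 33,176.
Holding cost H = 0.31 × £51.60 = £15.9960 per unit per year.
Q* = √(2DS/H) = √(2 × 33,176 × 35.3 / 15.996) ≈ 382.66.
Average inventory = Q*/2 ≈ 382.66 / 2 = 191.328.

Average inventory ≈ 191 cartridges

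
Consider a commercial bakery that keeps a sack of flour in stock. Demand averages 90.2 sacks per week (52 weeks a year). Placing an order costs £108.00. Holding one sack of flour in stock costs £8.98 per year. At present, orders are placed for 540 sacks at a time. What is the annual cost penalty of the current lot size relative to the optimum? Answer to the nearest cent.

Annual demand D = 90.2 × 52 = 4,690.4.
EOQ = √(2DS/H) = √(2 × 4,690.4 × 108 / 8.98) ≈ 335.89.
Cost at Q* = (D/Q*)S + (Q*/2)H = √(2DSH) ≈ £3,016.27.
Cost at Q = 540: (4,690.4/540)×108 + (540/2)×8.98 = £938.08 + £2,424.60 = £3,362.68.
Excess = £3,362.68 − £3,016.27 = £346.41.

Extra cost ≈ £346.41 per year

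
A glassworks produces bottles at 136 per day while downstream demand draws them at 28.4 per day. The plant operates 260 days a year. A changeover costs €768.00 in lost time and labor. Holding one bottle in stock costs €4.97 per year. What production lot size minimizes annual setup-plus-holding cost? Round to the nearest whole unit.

Annual demand D = 28.4 × 260 = 7,384.
Production build-up factor (1 − d/p) = 1 − 28.4/136 = 0.7912.
Q* = √(2DS / (H(1 − d/p))) = √(2 × 7,384 × 768 / (4.97 × 0.7912)).
= √(11,341,824 / 3.9321) ≈ 1698.348.

Q* ≈ 1,698 bottles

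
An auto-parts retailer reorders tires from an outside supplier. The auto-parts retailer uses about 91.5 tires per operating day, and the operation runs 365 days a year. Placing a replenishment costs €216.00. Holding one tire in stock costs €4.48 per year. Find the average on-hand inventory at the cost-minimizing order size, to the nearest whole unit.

Average inventory ≈ 897 tires

Annual demand D = 91.5 × 365 = 33,397.5.
Q* = √(2DS/H) = √(2 × 33,397.5 × 216 / 4.48) ≈ 1794.57.
Average inventory = Q*/2 ≈ 1794.57 / 2 = 897.284.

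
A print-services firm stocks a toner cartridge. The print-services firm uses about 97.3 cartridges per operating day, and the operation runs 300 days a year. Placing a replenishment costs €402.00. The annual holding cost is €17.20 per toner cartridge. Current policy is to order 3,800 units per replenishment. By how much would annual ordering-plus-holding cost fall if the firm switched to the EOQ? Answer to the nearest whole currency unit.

Extra cost ≈ €15,677 per year

Annual demand D = 97.3 × 300 = 29,190.
EOQ = √(2DS/H) = √(2 × 29,190 × 402 / 17.2) ≈ 1168.10.
Cost at Q* = (D/Q*)S + (Q*/2)H = √(2DSH) ≈ €20,091.36.
Cost at Q = 3,800: (29,190/3,800)×402 + (3,800/2)×17.2 = €3,087.99 + €32,680.00 = €35,767.99.
Excess = €35,767.99 − €20,091.36 = €15,676.64.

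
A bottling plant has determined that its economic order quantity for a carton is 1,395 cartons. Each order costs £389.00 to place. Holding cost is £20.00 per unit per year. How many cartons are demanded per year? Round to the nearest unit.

D ≈ 50,026 cartons per year

Invert the EOQ relation Q*² = 2DS/H.
From Q* = √(2DS/H): D = Q*²H / (2S) = 1,395² × 20 / (2 × 389) = 50026.350.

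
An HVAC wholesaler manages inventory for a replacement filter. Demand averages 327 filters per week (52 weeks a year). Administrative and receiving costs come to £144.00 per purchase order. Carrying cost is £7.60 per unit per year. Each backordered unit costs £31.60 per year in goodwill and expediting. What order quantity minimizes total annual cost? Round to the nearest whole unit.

Q* ≈ 894 filters

Annual demand D = 327 × 52 = 17,004.
With planned backorders, Q* = √(2DS/H) · √((H+B)/B).
√(2DS/H) = √(2 × 17,004 × 144 / 7.6) = 802.722.
√((H+B)/B) = √((7.6+31.6)/31.6) = 1.1138.
Q* ≈ 894.056.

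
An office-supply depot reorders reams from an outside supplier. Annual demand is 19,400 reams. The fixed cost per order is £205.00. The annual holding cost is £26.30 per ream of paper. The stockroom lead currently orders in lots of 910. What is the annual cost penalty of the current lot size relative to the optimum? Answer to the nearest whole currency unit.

EOQ = √(2DS/H) = √(2 × 19,400 × 205 / 26.3) ≈ 549.94.
Cost at Q* = (D/Q*)S + (Q*/2)H = √(2DSH) ≈ £14,463.41.
Cost at Q = 910: (19,400/910)×205 + (910/2)×26.3 = £4,370.33 + £11,966.50 = £16,336.83.
Excess = £16,336.83 − £14,463.41 = £1,873.42.

Extra cost ≈ £1,873 per year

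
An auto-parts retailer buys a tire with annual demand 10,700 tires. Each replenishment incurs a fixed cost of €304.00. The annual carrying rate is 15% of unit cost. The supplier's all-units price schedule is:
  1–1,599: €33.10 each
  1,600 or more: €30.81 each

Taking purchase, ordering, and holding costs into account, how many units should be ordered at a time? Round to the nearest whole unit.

Q* ≈ 1,600 tires

Holding cost per unit per year at price C is H = 0.15·C.
For each price level, check whether its EOQ is feasible; otherwise the best quantity at that price is the breakpoint.
EOQ at €33.10 = 1144.7 (feasible in tier 1): TC = 10,700×€33.10 + (10,700/1144.7)×304 + (1144.7/2)×0.15×€33.10 = €359,853.34.
EOQ at €30.81 = 1186.5 < 1600, so use break Q=1600: TC = 10,700×€30.81 + (10,700/1600.0)×304 + (1600.0/2)×0.15×€30.81 = €335,397.20.
Lowest total cost is €335,397.20 at Q = 1600.0.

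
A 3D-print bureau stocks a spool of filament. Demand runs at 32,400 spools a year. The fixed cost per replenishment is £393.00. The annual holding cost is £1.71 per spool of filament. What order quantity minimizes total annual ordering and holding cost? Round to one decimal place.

Q* ≈ 3,859.1 spools

EOQ = √(2DS / H) = √(2 × 32,400 × 393 / 1.71).
= √(25,466,400 / 1.71) = √14,892,631.5789 ≈ 3859.097.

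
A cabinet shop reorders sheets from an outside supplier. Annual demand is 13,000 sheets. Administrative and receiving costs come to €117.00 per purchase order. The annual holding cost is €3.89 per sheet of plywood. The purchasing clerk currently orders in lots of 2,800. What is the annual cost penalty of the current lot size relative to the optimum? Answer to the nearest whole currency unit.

EOQ = √(2DS/H) = √(2 × 13,000 × 117 / 3.89) ≈ 884.31.
Cost at Q* = (D/Q*)S + (Q*/2)H = √(2DSH) ≈ €3,439.97.
Cost at Q = 2,800: (13,000/2,800)×117 + (2,800/2)×3.89 = €543.21 + €5,446.00 = €5,989.21.
Excess = €5,989.21 − €3,439.97 = €2,549.25.

Extra cost ≈ €2,549 per year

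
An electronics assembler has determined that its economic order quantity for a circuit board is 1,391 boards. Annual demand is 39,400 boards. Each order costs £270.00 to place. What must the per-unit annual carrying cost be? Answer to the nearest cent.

Invert the EOQ relation Q*² = 2DS/H.
From Q* = √(2DS/H): H = 2DS / Q*² = 2 × 39,400 × 270 / 1,391² = 10.9960.

H ≈ £11.00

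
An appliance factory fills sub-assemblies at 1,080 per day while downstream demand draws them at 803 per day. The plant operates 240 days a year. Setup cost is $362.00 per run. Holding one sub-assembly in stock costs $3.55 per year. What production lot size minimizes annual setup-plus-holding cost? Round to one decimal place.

Annual demand D = 803 × 240 = 192,720.
Production build-up factor (1 − d/p) = 1 − 803/1,080 = 0.2565.
Q* = √(2DS / (H(1 − d/p))) = √(2 × 192,720 × 362 / (3.55 × 0.2565)).
= √(139,529,280 / 0.9105) ≈ 12379.141.

Q* ≈ 12,379.1 sub-assemblies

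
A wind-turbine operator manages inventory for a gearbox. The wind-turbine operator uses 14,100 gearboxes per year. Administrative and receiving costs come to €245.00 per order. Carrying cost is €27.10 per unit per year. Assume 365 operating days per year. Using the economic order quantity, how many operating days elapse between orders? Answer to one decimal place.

T ≈ 13.1 days

EOQ = √(2DS/H) = √(2 × 14,100 × 245 / 27.1) ≈ 504.92.
Cycle time = Q*/D × 365 = 504.92 / 14,100 × 365 ≈ 13.071 days.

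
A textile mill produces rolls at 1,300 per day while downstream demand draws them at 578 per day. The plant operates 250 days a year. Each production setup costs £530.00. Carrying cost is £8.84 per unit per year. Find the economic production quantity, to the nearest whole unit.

Annual demand D = 578 × 250 = 144,500.
Production build-up factor (1 − d/p) = 1 − 578/1,300 = 0.5554.
Q* = √(2DS / (H(1 − d/p))) = √(2 × 144,500 × 530 / (8.84 × 0.5554)).
= √(153,170,000 / 4.9096) ≈ 5585.522.

Q* ≈ 5,586 rolls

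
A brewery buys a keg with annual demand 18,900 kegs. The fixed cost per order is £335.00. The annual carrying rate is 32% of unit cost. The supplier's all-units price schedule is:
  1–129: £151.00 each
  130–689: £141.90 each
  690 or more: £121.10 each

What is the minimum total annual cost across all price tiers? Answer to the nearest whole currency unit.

Holding cost per unit per year at price C is H = 0.32·C.
Evaluate total cost at each tier's feasible EOQ or, if the EOQ is below the tier, at the tier's minimum quantity.
Tier 1 (£151.00): EOQ = 511.9 exceeds tier's upper bound 129, so this tier is dominated.
EOQ at £141.90 = 528.1 (feasible in tier 2): TC = 18,900×£141.90 + (18,900/528.1)×335 + (528.1/2)×0.32×£141.90 = £2,705,889.19.
EOQ at £121.10 = 571.6 < 690, so use break Q=690: TC = 18,900×£121.10 + (18,900/690.0)×335 + (690.0/2)×0.32×£121.10 = £2,311,335.53.
Lowest total cost among the candidates is at Q = 690.0.

TC* ≈ £2,311,336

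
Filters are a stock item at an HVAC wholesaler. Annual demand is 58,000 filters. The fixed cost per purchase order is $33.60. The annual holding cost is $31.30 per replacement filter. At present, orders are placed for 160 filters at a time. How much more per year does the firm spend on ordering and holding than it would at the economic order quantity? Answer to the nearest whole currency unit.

Extra cost ≈ $3,639 per year

EOQ = √(2DS/H) = √(2 × 58,000 × 33.6 / 31.3) ≈ 352.88.
Cost at Q* = (D/Q*)S + (Q*/2)H = √(2DSH) ≈ $11,045.13.
Cost at Q = 160: (58,000/160)×33.6 + (160/2)×31.3 = $12,180.00 + $2,504.00 = $14,684.00.
Excess = $14,684.00 − $11,045.13 = $3,638.87.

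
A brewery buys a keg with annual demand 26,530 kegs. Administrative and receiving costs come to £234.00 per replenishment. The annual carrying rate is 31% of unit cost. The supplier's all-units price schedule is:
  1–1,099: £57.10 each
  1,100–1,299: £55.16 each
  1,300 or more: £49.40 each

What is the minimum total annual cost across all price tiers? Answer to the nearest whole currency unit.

TC* ≈ £1,325,312

Holding cost per unit per year at price C is H = 0.31·C.
Evaluate total cost at each tier's feasible EOQ or, if the EOQ is below the tier, at the tier's minimum quantity.
EOQ at £57.10 = 837.5 (feasible in tier 1): TC = 26,530×£57.10 + (26,530/837.5)×234 + (837.5/2)×0.31×£57.10 = £1,529,687.85.
EOQ at £55.16 = 852.1 < 1100, so use break Q=1100: TC = 26,530×£55.16 + (26,530/1100.0)×234 + (1100.0/2)×0.31×£55.16 = £1,478,443.23.
EOQ at £49.40 = 900.4 < 1300, so use break Q=1300: TC = 26,530×£49.40 + (26,530/1300.0)×234 + (1300.0/2)×0.31×£49.40 = £1,325,311.50.
Lowest total cost among the candidates is at Q = 1300.0.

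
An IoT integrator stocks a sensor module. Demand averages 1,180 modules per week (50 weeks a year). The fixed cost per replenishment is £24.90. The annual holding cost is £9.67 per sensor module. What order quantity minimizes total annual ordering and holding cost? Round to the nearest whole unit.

Q* ≈ 551 modules

Annual demand D = 1,180 × 50 = 59,000.
EOQ = √(2DS / H) = √(2 × 59,000 × 24.9 / 9.67).
= √(2,938,200 / 9.67) = √303,846.9493 ≈ 551.223.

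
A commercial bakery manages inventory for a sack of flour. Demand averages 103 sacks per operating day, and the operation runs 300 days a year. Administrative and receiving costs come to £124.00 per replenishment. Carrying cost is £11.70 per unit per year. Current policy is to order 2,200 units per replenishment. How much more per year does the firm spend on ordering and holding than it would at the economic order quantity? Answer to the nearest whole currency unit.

Extra cost ≈ £5,143 per year

Annual demand D = 103 × 300 = 30,900.
EOQ = √(2DS/H) = √(2 × 30,900 × 124 / 11.7) ≈ 809.30.
Cost at Q* = (D/Q*)S + (Q*/2)H = √(2DSH) ≈ £9,468.87.
Cost at Q = 2,200: (30,900/2,200)×124 + (2,200/2)×11.7 = £1,741.64 + £12,870.00 = £14,611.64.
Excess = £14,611.64 − £9,468.87 = £5,142.77.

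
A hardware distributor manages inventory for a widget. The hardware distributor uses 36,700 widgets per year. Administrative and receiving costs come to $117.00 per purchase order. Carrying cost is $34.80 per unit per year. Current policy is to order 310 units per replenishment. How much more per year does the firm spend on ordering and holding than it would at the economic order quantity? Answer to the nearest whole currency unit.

EOQ = √(2DS/H) = √(2 × 36,700 × 117 / 34.8) ≈ 496.77.
Cost at Q* = (D/Q*)S + (Q*/2)H = √(2DSH) ≈ $17,287.44.
Cost at Q = 310: (36,700/310)×117 + (310/2)×34.8 = $13,851.29 + $5,394.00 = $19,245.29.
Excess = $19,245.29 − $17,287.44 = $1,957.85.

Extra cost ≈ $1,958 per year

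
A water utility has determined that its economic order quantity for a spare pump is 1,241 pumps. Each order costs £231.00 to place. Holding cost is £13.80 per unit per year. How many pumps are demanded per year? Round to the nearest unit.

D ≈ 46,002 pumps per year

The basic EOQ model gives Q* = √(2DS/H); rearrange for the unknown.
From Q* = √(2DS/H): D = Q*²H / (2S) = 1,241² × 13.8 / (2 × 231) = 46002.419.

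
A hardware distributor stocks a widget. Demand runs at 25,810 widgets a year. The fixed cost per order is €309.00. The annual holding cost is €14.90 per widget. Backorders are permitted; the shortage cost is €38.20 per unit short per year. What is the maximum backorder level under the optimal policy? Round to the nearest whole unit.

S* ≈ 342 widgets

With planned backorders, Q* = √(2DS/H) · √((H+B)/B).
√(2DS/H) = √(2 × 25,810 × 309 / 14.9) = 1034.654.
√((H+B)/B) = √((14.9+38.2)/38.2) = 1.1790.
Q* ≈ 1219.862.
S* = Q* · H/(H+B) = 1219.862 × 14.9/53.1 ≈ 342.296.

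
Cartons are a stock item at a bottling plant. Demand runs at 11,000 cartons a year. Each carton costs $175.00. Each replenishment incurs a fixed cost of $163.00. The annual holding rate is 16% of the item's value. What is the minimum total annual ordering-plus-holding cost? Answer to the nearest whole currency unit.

Holding cost H = 0.16 × $175.00 = $28.0000 per unit per year.
EOQ = √(2DS/H) = √(2 × 11,000 × 163 / 28) ≈ 357.87.
At the optimum the two cost components are equal, so total cost = 2·(Q*/2)H = Q*·H.
Minimum total = √(2DSH) = √(2 × 11,000 × 163 × 28) ≈ 10020.379.

TC* ≈ $10,020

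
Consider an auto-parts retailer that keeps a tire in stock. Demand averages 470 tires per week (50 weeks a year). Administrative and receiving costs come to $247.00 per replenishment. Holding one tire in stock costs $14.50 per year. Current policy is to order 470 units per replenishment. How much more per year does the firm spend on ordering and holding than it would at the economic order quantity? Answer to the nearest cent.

Annual demand D = 470 × 50 = 23,500.
EOQ = √(2DS/H) = √(2 × 23,500 × 247 / 14.5) ≈ 894.77.
Cost at Q* = (D/Q*)S + (Q*/2)H = √(2DSH) ≈ $12,974.22.
Cost at Q = 470: (23,500/470)×247 + (470/2)×14.5 = $12,350.00 + $3,407.50 = $15,757.50.
Excess = $15,757.50 − $12,974.22 = $2,783.28.

Extra cost ≈ $2,783.28 per year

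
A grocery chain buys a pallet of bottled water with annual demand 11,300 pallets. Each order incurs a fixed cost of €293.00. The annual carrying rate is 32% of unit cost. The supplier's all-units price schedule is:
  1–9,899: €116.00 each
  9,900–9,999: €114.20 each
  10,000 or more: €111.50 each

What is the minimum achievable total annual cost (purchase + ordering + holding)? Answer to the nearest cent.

TC* ≈ €1,326,478.05

Holding cost per unit per year at price C is H = 0.32·C.
For each price level, check whether its EOQ is feasible; otherwise the best quantity at that price is the breakpoint.
EOQ at €116.00 = 422.4 (feasible in tier 1): TC = 11,300×€116.00 + (11,300/422.4)×293 + (422.4/2)×0.32×€116.00 = €1,326,478.05.
EOQ at €114.20 = 425.7 < 9900, so use break Q=9900: TC = 11,300×€114.20 + (11,300/9900.0)×293 + (9900.0/2)×0.32×€114.20 = €1,471,687.23.
EOQ at €111.50 = 430.8 < 10000, so use break Q=10000: TC = 11,300×€111.50 + (11,300/10000.0)×293 + (10000.0/2)×0.32×€111.50 = €1,438,681.09.
Lowest total cost among the candidates is at Q = 422.4.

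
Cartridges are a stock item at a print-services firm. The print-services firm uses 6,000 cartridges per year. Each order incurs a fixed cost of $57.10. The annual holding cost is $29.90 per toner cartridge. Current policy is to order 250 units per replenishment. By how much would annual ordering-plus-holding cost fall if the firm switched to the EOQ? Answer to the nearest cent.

Extra cost ≈ $581.59 per year

EOQ = √(2DS/H) = √(2 × 6,000 × 57.1 / 29.9) ≈ 151.38.
Cost at Q* = (D/Q*)S + (Q*/2)H = √(2DSH) ≈ $4,526.31.
Cost at Q = 250: (6,000/250)×57.1 + (250/2)×29.9 = $1,370.40 + $3,737.50 = $5,107.90.
Excess = $5,107.90 − $4,526.31 = $581.59.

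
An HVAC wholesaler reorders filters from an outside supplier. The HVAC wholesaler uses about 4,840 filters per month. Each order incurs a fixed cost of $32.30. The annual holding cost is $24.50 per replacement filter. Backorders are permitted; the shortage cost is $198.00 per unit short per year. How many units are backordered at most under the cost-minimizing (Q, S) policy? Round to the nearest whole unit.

Annual demand D = 4,840 × 12 = 58,080.
With planned backorders, Q* = √(2DS/H) · √((H+B)/B).
√(2DS/H) = √(2 × 58,080 × 32.3 / 24.5) = 391.333.
√((H+B)/B) = √((24.5+198)/198) = 1.0601.
Q* ≈ 414.838.
S* = Q* · H/(H+B) = 414.838 × 24.5/222.5 ≈ 45.679.

S* ≈ 46 filters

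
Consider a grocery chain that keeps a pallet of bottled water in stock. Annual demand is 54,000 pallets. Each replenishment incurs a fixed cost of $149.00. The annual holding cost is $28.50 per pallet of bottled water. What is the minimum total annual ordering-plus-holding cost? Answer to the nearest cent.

The optimal lot size = √(2DS/H) = √(2 × 54,000 × 149 / 28.5) ≈ 751.42.
At Q*, ordering cost (D/Q*)S equals holding cost (Q*/2)H, each = √(DSH/2).
Minimum total = √(2DSH) = √(2 × 54,000 × 149 × 28.5) ≈ 21415.462.

TC* ≈ $21,415.46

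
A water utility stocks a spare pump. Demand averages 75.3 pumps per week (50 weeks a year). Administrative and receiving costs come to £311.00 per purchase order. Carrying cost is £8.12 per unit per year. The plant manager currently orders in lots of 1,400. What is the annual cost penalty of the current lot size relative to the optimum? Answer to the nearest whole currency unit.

Annual demand D = 75.3 × 50 = 3,765.
EOQ = √(2DS/H) = √(2 × 3,765 × 311 / 8.12) ≈ 537.03.
Cost at Q* = (D/Q*)S + (Q*/2)H = √(2DSH) ≈ £4,360.69.
Cost at Q = 1,400: (3,765/1,400)×311 + (1,400/2)×8.12 = £836.37 + £5,684.00 = £6,520.37.
Excess = £6,520.37 − £4,360.69 = £2,159.67.

Extra cost ≈ £2,160 per year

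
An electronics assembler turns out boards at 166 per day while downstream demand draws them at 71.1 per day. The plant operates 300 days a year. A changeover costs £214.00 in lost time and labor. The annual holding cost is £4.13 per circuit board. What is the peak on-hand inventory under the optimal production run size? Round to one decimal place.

Annual demand D = 71.1 × 300 = 21,330.
Production build-up factor (1 − d/p) = 1 − 71.1/166 = 0.5717.
Q* = √(2DS / (H(1 − d/p))) = √(2 × 21,330 × 214 / (4.13 × 0.5717)).
= √(9,129,240 / 2.3611) ≈ 1966.361.
Maximum inventory = Q*(1 − d/p) = 1966.361 × 0.5717 ≈ 1124.142.

I_max ≈ 1,124.1 boards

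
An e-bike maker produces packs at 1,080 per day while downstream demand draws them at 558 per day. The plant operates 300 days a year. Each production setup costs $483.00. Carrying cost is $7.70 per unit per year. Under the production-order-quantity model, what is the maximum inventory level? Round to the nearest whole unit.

Annual demand D = 558 × 300 = 167,400.
Production build-up factor (1 − d/p) = 1 − 558/1,080 = 0.4833.
Q* = √(2DS / (H(1 − d/p))) = √(2 × 167,400 × 483 / (7.7 × 0.4833)).
= √(161,708,400 / 3.7217) ≈ 6591.702.
Maximum inventory = Q*(1 − d/p) = 6591.702 × 0.4833 ≈ 3185.989.

I_max ≈ 3,186 packs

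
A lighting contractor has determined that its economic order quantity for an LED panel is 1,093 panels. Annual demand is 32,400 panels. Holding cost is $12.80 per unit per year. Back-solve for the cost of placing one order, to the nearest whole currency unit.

Invert the EOQ relation Q*² = 2DS/H.
From Q* = √(2DS/H): S = Q*²H / (2D) = 1,093² × 12.8 / (2 × 32,400) = 235.9800.

S ≈ $236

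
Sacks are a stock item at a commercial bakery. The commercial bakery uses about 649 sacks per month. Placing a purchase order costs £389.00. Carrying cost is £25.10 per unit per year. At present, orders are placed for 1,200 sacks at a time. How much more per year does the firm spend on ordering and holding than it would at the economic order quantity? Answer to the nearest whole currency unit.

Annual demand D = 649 × 12 = 7,788.
EOQ = √(2DS/H) = √(2 × 7,788 × 389 / 25.1) ≈ 491.32.
Cost at Q* = (D/Q*)S + (Q*/2)H = √(2DSH) ≈ £12,332.17.
Cost at Q = 1,200: (7,788/1,200)×389 + (1,200/2)×25.1 = £2,524.61 + £15,060.00 = £17,584.61.
Excess = £17,584.61 − £12,332.17 = £5,252.44.

Extra cost ≈ £5,252 per year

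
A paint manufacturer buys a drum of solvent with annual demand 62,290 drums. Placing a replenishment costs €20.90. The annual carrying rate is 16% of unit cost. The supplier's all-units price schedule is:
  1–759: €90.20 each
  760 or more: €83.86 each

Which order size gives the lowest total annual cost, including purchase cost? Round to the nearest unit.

Q* ≈ 760 drums

Holding cost per unit per year at price C is H = 0.16·C.
For each price level, check whether its EOQ is feasible; otherwise the best quantity at that price is the breakpoint.
EOQ at €90.20 = 424.8 (feasible in tier 1): TC = 62,290×€90.20 + (62,290/424.8)×20.9 + (424.8/2)×0.16×€90.20 = €5,624,688.00.
EOQ at €83.86 = 440.5 < 760, so use break Q=760: TC = 62,290×€83.86 + (62,290/760.0)×20.9 + (760.0/2)×0.16×€83.86 = €5,230,451.06.
Lowest total cost is €5,230,451.06 at Q = 760.0.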